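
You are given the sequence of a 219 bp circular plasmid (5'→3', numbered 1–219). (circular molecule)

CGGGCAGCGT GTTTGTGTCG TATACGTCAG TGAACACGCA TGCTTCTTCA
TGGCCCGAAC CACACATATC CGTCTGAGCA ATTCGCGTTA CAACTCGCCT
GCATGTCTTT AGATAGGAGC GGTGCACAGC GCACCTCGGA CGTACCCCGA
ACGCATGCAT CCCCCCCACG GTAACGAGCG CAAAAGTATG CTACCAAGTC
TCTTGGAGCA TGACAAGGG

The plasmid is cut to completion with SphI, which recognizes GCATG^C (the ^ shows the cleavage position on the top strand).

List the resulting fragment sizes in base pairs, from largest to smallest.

SphI sites (GCATGC) start at positions 38, 153.
SphI cuts after base 5 of each site (before the last base), so after positions 42, 157.
Circular molecule, 2 cuts → 2 fragments:
  43–157 → 115 bp
  158–219 then 1–42 → 62 + 42 = 104 bp
Sorted largest to smallest: 115, 104 bp.

115, 104 bp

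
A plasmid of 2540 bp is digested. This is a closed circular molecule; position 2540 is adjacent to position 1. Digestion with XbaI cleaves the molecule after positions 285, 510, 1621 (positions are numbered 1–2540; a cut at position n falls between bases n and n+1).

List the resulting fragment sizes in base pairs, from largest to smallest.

Circular molecule, 3 cuts → 3 fragments:
  510 − 285 = 225 bp
  1621 − 510 = 1111 bp
  wrap: 2540 − 1621 + 285 = 1204 bp
Sorted largest to smallest: 1204, 1111, 225 bp.

1204, 1111, 225 bp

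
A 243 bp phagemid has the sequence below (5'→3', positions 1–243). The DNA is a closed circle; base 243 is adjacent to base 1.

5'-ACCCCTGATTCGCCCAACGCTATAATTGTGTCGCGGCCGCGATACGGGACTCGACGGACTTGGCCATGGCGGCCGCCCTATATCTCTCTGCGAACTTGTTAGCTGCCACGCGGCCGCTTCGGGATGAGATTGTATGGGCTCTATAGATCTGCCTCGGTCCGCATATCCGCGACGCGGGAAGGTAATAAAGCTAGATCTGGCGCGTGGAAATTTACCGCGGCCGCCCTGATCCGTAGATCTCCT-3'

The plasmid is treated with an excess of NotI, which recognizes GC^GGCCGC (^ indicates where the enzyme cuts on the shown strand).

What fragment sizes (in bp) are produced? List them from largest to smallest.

107, 59, 41, 36 bp

NotI sites (GCGGCCGC) start at positions 33, 69, 110, 217.
NotI cuts after base 2 of each site, so after positions 34, 70, 111, 218.
Circular molecule, 4 cuts → 4 fragments:
  35–70 → 36 bp
  71–111 → 41 bp
  112–218 → 107 bp
  219–243 then 1–34 → 25 + 34 = 59 bp
Sorted largest to smallest: 107, 59, 41, 36 bp.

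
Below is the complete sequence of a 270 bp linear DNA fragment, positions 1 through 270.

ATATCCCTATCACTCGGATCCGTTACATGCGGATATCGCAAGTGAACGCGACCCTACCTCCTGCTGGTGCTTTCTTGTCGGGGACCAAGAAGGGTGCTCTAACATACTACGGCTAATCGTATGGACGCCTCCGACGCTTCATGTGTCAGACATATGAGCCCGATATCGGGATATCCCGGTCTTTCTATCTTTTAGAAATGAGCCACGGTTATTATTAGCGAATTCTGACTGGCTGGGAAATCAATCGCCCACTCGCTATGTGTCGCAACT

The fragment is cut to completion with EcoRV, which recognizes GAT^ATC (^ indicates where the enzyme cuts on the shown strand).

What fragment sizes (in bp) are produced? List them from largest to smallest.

EcoRV sites (GATATC) start at positions 32, 162, 170.
EcoRV cuts after base 3 of each site, so after positions 34, 164, 172.
Linear molecule, 3 cuts → 4 fragments:
  1–34 → 34 bp
  35–164 → 130 bp
  165–172 → 8 bp
  173–270 → 98 bp
Sorted largest to smallest: 130, 98, 34, 8 bp.

130, 98, 34, 8 bp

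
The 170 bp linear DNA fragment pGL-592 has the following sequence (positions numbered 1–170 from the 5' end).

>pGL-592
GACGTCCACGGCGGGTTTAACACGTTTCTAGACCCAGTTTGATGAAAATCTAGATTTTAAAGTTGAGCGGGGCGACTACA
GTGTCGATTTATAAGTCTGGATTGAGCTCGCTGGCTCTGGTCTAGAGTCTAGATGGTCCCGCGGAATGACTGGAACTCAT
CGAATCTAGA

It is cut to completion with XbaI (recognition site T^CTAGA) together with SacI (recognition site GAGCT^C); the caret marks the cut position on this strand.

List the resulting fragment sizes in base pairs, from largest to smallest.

59, 37, 27, 22, 13, 7, 5 bp

XbaI sites (TCTAGA) start at positions 27, 49, 121, 128, 165.
XbaI cuts after the first base of each site, so after positions 27, 49, 121, 128, 165.
The SacI site (GAGCTC) starts at position 104.
SacI cuts after base 5 of each site (before the last base), so after position 108.
Combined cut positions: 27, 49, 108, 121, 128, 165.
Linear molecule, 6 cuts → 7 fragments:
  1–27 → 27 bp
  28–49 → 22 bp
  50–108 → 59 bp
  109–121 → 13 bp
  122–128 → 7 bp
  129–165 → 37 bp
  166–170 → 5 bp
Sorted largest to smallest: 59, 37, 27, 22, 13, 7, 5 bp.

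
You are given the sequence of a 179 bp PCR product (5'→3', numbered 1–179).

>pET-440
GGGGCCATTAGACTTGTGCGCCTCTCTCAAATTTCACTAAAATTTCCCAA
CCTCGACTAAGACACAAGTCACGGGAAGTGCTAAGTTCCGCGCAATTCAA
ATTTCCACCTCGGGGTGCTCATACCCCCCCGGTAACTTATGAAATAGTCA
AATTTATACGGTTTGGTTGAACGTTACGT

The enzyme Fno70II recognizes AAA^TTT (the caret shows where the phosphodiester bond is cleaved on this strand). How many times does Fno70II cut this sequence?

AAATTT occurs starting at positions 29, 40, 99, 150.
Fno70II cuts at 4 sites.

4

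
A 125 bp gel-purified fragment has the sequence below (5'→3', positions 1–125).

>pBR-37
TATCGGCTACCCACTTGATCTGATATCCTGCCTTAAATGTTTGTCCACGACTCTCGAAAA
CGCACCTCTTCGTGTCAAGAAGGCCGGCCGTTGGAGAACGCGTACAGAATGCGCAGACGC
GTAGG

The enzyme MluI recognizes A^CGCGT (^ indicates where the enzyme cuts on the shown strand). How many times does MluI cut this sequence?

ACGCGT occurs starting at positions 98, 117.
MluI cuts at 2 sites.

2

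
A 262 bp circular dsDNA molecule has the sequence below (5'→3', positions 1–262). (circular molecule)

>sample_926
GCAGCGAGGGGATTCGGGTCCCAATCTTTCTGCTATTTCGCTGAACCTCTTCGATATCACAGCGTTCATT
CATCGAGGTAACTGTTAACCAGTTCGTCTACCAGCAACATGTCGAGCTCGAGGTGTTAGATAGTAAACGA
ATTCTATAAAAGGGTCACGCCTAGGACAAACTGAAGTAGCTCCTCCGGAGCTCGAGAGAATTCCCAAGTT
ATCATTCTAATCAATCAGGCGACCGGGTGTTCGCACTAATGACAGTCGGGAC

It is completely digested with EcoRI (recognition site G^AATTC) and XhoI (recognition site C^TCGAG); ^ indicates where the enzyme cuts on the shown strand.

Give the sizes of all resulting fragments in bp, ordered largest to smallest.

EcoRI sites (GAATTC) start at positions 139, 198.
EcoRI cuts after the first base of each site, so after positions 139, 198.
XhoI sites (CTCGAG) start at positions 117, 191.
XhoI cuts after the first base of each site, so after positions 117, 191.
Combined cut positions: 117, 139, 191, 198.
Circular molecule, 4 cuts → 4 fragments:
  118–139 → 22 bp
  140–191 → 52 bp
  192–198 → 7 bp
  199–262 then 1–117 → 64 + 117 = 181 bp
Sorted largest to smallest: 181, 52, 22, 7 bp.

181, 52, 22, 7 bp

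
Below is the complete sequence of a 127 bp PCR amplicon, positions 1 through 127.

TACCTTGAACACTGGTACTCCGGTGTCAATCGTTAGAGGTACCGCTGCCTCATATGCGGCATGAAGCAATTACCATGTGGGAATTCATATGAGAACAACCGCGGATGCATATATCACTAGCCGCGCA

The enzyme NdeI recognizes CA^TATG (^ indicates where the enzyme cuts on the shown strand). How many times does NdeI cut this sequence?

2

CATATG occurs starting at positions 51, 86.
NdeI cuts at 2 sites.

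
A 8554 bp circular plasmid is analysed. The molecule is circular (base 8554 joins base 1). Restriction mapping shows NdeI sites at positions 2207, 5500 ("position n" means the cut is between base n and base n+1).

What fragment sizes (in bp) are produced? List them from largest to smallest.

Circular molecule, 2 cuts → 2 fragments:
  5500 − 2207 = 3293 bp
  wrap: 8554 − 5500 + 2207 = 5261 bp
Sorted largest to smallest: 5261, 3293 bp.

5261, 3293 bp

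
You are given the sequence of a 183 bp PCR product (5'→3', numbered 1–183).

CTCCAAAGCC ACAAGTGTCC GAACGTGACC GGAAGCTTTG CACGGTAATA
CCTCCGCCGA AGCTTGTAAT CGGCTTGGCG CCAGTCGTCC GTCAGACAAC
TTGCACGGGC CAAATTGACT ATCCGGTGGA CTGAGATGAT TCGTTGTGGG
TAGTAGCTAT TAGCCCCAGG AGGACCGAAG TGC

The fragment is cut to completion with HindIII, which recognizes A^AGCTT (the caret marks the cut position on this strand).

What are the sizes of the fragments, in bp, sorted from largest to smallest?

HindIII sites (AAGCTT) start at positions 33, 60.
HindIII cuts after the first base of each site, so after positions 33, 60.
Linear molecule, 2 cuts → 3 fragments:
  1–33 → 33 bp
  34–60 → 27 bp
  61–183 → 123 bp
Sorted largest to smallest: 123, 33, 27 bp.

123, 33, 27 bp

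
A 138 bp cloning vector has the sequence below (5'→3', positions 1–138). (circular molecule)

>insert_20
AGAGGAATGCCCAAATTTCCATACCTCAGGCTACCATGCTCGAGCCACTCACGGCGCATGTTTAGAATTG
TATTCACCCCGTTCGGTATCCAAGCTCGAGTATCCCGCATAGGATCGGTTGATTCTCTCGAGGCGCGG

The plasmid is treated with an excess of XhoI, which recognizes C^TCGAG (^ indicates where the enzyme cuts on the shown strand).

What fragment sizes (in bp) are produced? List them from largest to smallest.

XhoI sites (CTCGAG) start at positions 39, 95, 127.
XhoI cuts after the first base of each site, so after positions 39, 95, 127.
Circular molecule, 3 cuts → 3 fragments:
  40–95 → 56 bp
  96–127 → 32 bp
  128–138 then 1–39 → 11 + 39 = 50 bp
Sorted largest to smallest: 56, 50, 32 bp.

56, 50, 32 bp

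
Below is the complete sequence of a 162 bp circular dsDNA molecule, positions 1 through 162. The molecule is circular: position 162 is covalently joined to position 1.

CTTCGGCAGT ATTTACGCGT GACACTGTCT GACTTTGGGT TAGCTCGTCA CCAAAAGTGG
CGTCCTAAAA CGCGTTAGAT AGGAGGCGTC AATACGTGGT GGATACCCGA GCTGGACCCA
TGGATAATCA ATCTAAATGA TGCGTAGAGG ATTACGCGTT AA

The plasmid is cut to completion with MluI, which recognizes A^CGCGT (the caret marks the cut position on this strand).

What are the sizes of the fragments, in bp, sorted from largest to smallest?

84, 55, 23 bp

MluI sites (ACGCGT) start at positions 15, 70, 154.
MluI cuts after the first base of each site, so after positions 15, 70, 154.
Circular molecule, 3 cuts → 3 fragments:
  16–70 → 55 bp
  71–154 → 84 bp
  155–162 then 1–15 → 8 + 15 = 23 bp
Sorted largest to smallest: 84, 55, 23 bp.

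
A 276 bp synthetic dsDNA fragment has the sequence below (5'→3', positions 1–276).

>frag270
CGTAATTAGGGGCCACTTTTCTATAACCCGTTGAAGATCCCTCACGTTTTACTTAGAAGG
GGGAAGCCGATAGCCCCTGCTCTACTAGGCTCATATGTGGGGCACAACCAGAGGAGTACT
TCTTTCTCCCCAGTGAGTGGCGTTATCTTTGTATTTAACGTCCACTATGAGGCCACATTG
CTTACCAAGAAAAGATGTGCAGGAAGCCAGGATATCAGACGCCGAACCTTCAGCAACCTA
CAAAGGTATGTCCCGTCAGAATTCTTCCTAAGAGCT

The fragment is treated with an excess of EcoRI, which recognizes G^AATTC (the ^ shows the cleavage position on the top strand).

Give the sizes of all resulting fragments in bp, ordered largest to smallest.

259, 17 bp

The EcoRI site (GAATTC) starts at position 259.
EcoRI cuts after the first base of each site, so after position 259.
Linear molecule, 1 cut → 2 fragments:
  1–259 → 259 bp
  260–276 → 17 bp
Sorted largest to smallest: 259, 17 bp.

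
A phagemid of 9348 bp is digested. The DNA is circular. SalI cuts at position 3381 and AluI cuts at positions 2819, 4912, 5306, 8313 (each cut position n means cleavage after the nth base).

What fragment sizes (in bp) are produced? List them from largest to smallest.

3854, 3007, 1531, 562, 394 bp

Combined cut positions (sorted): 2819, 3381, 4912, 5306, 8313.
Circular molecule, 5 cuts → 5 fragments:
  3381 − 2819 = 562 bp
  4912 − 3381 = 1531 bp
  5306 − 4912 = 394 bp
  8313 − 5306 = 3007 bp
  wrap: 9348 − 8313 + 2819 = 3854 bp
Sorted largest to smallest: 3854, 3007, 1531, 562, 394 bp.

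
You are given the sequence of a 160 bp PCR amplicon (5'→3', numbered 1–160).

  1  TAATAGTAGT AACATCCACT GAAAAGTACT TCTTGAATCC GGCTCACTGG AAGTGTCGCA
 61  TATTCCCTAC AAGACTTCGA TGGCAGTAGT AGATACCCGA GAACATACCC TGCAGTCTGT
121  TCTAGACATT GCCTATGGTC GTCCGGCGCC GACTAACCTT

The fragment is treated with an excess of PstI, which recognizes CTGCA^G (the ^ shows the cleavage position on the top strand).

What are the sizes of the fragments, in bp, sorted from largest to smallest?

The PstI site (CTGCAG) starts at position 110.
PstI cuts after base 5 of each site (before the last base), so after position 114.
Linear molecule, 1 cut → 2 fragments:
  1–114 → 114 bp
  115–160 → 46 bp
Sorted largest to smallest: 114, 46 bp.

114, 46 bp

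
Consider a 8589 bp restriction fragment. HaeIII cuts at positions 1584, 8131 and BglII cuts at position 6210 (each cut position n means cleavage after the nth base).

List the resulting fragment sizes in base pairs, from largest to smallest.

4626, 1921, 1584, 458 bp

Combined cut positions (sorted): 1584, 6210, 8131.
Linear molecule, 3 cuts → 4 fragments:
  1584 − 0 = 1584 bp
  6210 − 1584 = 4626 bp
  8131 − 6210 = 1921 bp
  8589 − 8131 = 458 bp
Sorted largest to smallest: 4626, 1921, 1584, 458 bp.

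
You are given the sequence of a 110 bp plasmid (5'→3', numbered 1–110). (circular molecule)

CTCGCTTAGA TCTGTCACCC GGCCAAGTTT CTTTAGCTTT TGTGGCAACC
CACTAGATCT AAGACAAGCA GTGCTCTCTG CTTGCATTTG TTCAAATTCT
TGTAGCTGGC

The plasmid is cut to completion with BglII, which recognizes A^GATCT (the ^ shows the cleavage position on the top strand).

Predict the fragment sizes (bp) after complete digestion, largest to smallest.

63, 47 bp

BglII sites (AGATCT) start at positions 8, 55.
BglII cuts after the first base of each site, so after positions 8, 55.
Circular molecule, 2 cuts → 2 fragments:
  9–55 → 47 bp
  56–110 then 1–8 → 55 + 8 = 63 bp
Sorted largest to smallest: 63, 47 bp.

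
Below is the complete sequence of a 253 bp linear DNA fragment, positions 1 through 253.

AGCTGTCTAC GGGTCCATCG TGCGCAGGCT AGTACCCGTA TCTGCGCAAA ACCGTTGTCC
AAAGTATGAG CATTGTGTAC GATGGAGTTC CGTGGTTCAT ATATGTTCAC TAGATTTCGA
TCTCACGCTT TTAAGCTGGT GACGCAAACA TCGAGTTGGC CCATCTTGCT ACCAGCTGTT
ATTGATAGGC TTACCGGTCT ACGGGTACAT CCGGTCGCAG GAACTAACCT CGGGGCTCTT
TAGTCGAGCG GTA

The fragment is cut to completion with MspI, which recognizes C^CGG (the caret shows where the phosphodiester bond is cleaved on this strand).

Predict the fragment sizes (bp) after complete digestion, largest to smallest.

MspI sites (CCGG) start at positions 194, 211.
MspI cuts after the first base of each site, so after positions 194, 211.
Linear molecule, 2 cuts → 3 fragments:
  1–194 → 194 bp
  195–211 → 17 bp
  212–253 → 42 bp
Sorted largest to smallest: 194, 42, 17 bp.

194, 42, 17 bp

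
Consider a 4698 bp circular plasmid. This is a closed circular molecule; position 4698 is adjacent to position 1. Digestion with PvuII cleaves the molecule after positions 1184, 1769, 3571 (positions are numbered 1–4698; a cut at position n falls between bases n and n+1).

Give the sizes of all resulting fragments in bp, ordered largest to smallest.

2311, 1802, 585 bp

Circular molecule, 3 cuts → 3 fragments:
  1769 − 1184 = 585 bp
  3571 − 1769 = 1802 bp
  wrap: 4698 − 3571 + 1184 = 2311 bp
Sorted largest to smallest: 2311, 1802, 585 bp.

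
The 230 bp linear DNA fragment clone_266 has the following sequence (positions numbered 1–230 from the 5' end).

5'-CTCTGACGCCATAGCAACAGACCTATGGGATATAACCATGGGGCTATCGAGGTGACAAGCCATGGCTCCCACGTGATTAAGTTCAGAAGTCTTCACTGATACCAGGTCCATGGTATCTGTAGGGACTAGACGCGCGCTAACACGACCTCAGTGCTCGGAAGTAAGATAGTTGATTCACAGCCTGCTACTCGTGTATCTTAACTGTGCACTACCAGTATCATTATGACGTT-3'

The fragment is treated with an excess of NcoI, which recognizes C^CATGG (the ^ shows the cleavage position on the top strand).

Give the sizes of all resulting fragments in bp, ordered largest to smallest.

NcoI sites (CCATGG) start at positions 36, 60, 108.
NcoI cuts after the first base of each site, so after positions 36, 60, 108.
Linear molecule, 3 cuts → 4 fragments:
  1–36 → 36 bp
  37–60 → 24 bp
  61–108 → 48 bp
  109–230 → 122 bp
Sorted largest to smallest: 122, 48, 36, 24 bp.

122, 48, 36, 24 bp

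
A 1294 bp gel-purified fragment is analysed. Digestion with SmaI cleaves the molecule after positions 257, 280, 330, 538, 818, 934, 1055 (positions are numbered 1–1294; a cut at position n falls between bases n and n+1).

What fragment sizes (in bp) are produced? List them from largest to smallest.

280, 257, 239, 208, 121, 116, 50, 23 bp

Linear molecule, 7 cuts → 8 fragments:
  257 − 0 = 257 bp
  280 − 257 = 23 bp
  330 − 280 = 50 bp
  538 − 330 = 208 bp
  818 − 538 = 280 bp
  934 − 818 = 116 bp
  1055 − 934 = 121 bp
  1294 − 1055 = 239 bp
Sorted largest to smallest: 280, 257, 239, 208, 121, 116, 50, 23 bp.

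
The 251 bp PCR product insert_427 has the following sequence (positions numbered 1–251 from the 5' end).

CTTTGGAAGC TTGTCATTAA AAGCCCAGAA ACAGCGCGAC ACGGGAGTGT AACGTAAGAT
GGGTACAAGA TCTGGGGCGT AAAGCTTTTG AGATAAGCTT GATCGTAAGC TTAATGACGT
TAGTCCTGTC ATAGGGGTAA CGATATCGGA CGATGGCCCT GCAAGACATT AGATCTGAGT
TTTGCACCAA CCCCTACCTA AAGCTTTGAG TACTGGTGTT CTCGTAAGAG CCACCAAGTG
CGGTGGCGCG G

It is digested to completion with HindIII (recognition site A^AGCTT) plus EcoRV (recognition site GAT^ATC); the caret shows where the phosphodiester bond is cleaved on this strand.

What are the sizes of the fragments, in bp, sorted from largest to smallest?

HindIII sites (AAGCTT) start at positions 7, 82, 95, 107, 201.
HindIII cuts after the first base of each site, so after positions 7, 82, 95, 107, 201.
The EcoRV site (GATATC) starts at position 142.
EcoRV cuts after base 3 of each site, so after position 144.
Combined cut positions: 7, 82, 95, 107, 144, 201.
Linear molecule, 6 cuts → 7 fragments:
  1–7 → 7 bp
  8–82 → 75 bp
  83–95 → 13 bp
  96–107 → 12 bp
  108–144 → 37 bp
  145–201 → 57 bp
  202–251 → 50 bp
Sorted largest to smallest: 75, 57, 50, 37, 13, 12, 7 bp.

75, 57, 50, 37, 13, 12, 7 bp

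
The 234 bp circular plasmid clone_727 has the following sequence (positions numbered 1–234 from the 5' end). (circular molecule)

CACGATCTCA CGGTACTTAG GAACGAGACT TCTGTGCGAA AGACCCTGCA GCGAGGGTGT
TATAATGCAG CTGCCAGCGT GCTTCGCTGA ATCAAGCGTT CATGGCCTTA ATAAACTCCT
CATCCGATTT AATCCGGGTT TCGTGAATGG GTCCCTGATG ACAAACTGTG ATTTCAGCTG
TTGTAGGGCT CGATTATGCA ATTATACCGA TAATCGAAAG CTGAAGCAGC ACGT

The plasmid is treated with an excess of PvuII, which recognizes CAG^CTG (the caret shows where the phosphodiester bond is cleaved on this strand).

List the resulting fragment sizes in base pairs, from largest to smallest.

127, 107 bp

PvuII sites (CAGCTG) start at positions 68, 175.
PvuII cuts after base 3 of each site, so after positions 70, 177.
Circular molecule, 2 cuts → 2 fragments:
  71–177 → 107 bp
  178–234 then 1–70 → 57 + 70 = 127 bp
Sorted largest to smallest: 127, 107 bp.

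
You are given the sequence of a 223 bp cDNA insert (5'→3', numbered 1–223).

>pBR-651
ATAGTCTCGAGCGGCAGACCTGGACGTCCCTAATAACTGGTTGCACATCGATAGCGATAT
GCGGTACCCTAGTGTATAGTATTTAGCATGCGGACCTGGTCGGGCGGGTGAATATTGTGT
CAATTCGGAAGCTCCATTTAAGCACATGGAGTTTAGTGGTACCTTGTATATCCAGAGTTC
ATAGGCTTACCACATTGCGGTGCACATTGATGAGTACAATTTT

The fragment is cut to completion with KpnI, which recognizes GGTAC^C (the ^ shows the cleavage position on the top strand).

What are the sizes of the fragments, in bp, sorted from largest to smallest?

KpnI sites (GGTACC) start at positions 63, 158.
KpnI cuts after base 5 of each site (before the last base), so after positions 67, 162.
Linear molecule, 2 cuts → 3 fragments:
  1–67 → 67 bp
  68–162 → 95 bp
  163–223 → 61 bp
Sorted largest to smallest: 95, 67, 61 bp.

95, 67, 61 bp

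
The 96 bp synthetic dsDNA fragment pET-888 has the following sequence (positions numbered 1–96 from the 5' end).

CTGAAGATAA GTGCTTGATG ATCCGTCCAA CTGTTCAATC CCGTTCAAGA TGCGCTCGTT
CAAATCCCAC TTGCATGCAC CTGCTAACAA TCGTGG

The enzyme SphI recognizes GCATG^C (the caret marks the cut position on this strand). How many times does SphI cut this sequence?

GCATGC occurs starting at position 73.
SphI cuts at 1 site.

1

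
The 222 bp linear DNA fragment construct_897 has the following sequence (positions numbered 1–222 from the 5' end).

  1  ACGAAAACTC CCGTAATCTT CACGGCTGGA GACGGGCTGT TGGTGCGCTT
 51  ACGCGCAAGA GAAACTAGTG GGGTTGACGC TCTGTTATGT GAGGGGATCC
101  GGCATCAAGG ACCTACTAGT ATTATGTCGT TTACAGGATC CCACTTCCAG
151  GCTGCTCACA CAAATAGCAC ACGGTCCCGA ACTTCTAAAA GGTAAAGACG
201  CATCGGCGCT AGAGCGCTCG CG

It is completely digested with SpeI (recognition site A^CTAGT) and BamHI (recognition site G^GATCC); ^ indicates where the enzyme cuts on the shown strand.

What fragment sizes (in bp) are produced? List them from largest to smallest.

86, 64, 31, 21, 20 bp

SpeI sites (ACTAGT) start at positions 64, 115.
SpeI cuts after the first base of each site, so after positions 64, 115.
BamHI sites (GGATCC) start at positions 95, 136.
BamHI cuts after the first base of each site, so after positions 95, 136.
Combined cut positions: 64, 95, 115, 136.
Linear molecule, 4 cuts → 5 fragments:
  1–64 → 64 bp
  65–95 → 31 bp
  96–115 → 20 bp
  116–136 → 21 bp
  137–222 → 86 bp
Sorted largest to smallest: 86, 64, 31, 21, 20 bp.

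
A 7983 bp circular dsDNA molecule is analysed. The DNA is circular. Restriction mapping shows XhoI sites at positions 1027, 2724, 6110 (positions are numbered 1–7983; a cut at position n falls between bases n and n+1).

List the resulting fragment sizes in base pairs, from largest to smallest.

Circular molecule, 3 cuts → 3 fragments:
  2724 − 1027 = 1697 bp
  6110 − 2724 = 3386 bp
  wrap: 7983 − 6110 + 1027 = 2900 bp
Sorted largest to smallest: 3386, 2900, 1697 bp.

3386, 2900, 1697 bp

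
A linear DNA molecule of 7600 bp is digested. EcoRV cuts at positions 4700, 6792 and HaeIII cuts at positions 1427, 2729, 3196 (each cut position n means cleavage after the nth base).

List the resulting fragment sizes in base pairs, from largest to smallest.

Combined cut positions (sorted): 1427, 2729, 3196, 4700, 6792.
Linear molecule, 5 cuts → 6 fragments:
  1427 − 0 = 1427 bp
  2729 − 1427 = 1302 bp
  3196 − 2729 = 467 bp
  4700 − 3196 = 1504 bp
  6792 − 4700 = 2092 bp
  7600 − 6792 = 808 bp
Sorted largest to smallest: 2092, 1504, 1427, 1302, 808, 467 bp.

2092, 1504, 1427, 1302, 808, 467 bp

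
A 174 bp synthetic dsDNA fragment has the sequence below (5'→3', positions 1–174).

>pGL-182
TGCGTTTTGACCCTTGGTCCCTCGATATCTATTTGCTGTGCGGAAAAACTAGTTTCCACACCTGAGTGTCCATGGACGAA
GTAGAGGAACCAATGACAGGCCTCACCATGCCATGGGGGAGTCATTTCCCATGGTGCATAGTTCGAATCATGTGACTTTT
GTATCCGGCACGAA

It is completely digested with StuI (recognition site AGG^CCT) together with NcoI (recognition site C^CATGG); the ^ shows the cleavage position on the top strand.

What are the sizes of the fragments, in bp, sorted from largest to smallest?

70, 45, 30, 18, 11 bp

The StuI site (AGGCCT) starts at position 98.
StuI cuts after base 3 of each site, so after position 100.
NcoI sites (CCATGG) start at positions 70, 111, 129.
NcoI cuts after the first base of each site, so after positions 70, 111, 129.
Combined cut positions: 70, 100, 111, 129.
Linear molecule, 4 cuts → 5 fragments:
  1–70 → 70 bp
  71–100 → 30 bp
  101–111 → 11 bp
  112–129 → 18 bp
  130–174 → 45 bp
Sorted largest to smallest: 70, 45, 30, 18, 11 bp.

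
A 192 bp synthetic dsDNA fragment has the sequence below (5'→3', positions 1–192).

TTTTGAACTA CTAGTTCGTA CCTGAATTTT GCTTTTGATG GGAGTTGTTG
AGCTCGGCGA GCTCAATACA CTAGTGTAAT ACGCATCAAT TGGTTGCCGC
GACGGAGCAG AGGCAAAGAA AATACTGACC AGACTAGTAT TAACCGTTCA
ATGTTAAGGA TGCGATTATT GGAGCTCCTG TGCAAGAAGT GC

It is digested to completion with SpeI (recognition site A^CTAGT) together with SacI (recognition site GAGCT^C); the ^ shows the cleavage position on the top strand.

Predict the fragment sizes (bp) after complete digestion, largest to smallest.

SpeI sites (ACTAGT) start at positions 10, 70, 133.
SpeI cuts after the first base of each site, so after positions 10, 70, 133.
SacI sites (GAGCTC) start at positions 50, 59, 172.
SacI cuts after base 5 of each site (before the last base), so after positions 54, 63, 176.
Combined cut positions: 10, 54, 63, 70, 133, 176.
Linear molecule, 6 cuts → 7 fragments:
  1–10 → 10 bp
  11–54 → 44 bp
  55–63 → 9 bp
  64–70 → 7 bp
  71–133 → 63 bp
  134–176 → 43 bp
  177–192 → 16 bp
Sorted largest to smallest: 63, 44, 43, 16, 10, 9, 7 bp.

63, 44, 43, 16, 10, 9, 7 bp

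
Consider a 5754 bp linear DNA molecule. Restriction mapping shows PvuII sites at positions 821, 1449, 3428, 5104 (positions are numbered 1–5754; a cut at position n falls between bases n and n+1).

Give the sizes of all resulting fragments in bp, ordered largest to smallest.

1979, 1676, 821, 650, 628 bp

Linear molecule, 4 cuts → 5 fragments:
  821 − 0 = 821 bp
  1449 − 821 = 628 bp
  3428 − 1449 = 1979 bp
  5104 − 3428 = 1676 bp
  5754 − 5104 = 650 bp
Sorted largest to smallest: 1979, 1676, 821, 650, 628 bp.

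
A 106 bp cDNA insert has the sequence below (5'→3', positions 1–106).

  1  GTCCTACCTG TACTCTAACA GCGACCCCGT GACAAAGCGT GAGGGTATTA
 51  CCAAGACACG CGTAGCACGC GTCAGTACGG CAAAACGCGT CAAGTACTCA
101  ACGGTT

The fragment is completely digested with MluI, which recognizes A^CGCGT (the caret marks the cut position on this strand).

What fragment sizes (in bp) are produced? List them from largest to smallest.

MluI sites (ACGCGT) start at positions 58, 67, 85.
MluI cuts after the first base of each site, so after positions 58, 67, 85.
Linear molecule, 3 cuts → 4 fragments:
  1–58 → 58 bp
  59–67 → 9 bp
  68–85 → 18 bp
  86–106 → 21 bp
Sorted largest to smallest: 58, 21, 18, 9 bp.

58, 21, 18, 9 bp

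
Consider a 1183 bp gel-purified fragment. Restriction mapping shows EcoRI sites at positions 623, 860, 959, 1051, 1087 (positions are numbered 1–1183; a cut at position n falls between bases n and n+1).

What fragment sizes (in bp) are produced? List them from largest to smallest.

Linear molecule, 5 cuts → 6 fragments:
  623 − 0 = 623 bp
  860 − 623 = 237 bp
  959 − 860 = 99 bp
  1051 − 959 = 92 bp
  1087 − 1051 = 36 bp
  1183 − 1087 = 96 bp
Sorted largest to smallest: 623, 237, 99, 96, 92, 36 bp.

623, 237, 99, 96, 92, 36 bp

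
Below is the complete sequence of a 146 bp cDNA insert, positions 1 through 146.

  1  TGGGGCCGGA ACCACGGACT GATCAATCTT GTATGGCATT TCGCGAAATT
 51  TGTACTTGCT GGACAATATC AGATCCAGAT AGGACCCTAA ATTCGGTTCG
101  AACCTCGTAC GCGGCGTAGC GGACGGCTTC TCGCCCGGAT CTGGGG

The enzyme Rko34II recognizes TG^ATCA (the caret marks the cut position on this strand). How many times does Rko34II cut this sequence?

TGATCA occurs starting at position 20.
Rko34II cuts at 1 site.

1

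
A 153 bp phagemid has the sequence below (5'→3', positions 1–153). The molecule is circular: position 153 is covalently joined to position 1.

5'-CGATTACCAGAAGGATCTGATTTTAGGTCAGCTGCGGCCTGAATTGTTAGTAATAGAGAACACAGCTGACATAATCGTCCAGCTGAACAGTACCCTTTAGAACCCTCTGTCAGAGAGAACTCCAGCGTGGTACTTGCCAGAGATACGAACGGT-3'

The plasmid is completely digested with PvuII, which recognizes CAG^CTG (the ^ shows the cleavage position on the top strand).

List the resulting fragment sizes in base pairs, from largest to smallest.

102, 34, 17 bp

PvuII sites (CAGCTG) start at positions 29, 63, 80.
PvuII cuts after base 3 of each site, so after positions 31, 65, 82.
Circular molecule, 3 cuts → 3 fragments:
  32–65 → 34 bp
  66–82 → 17 bp
  83–153 then 1–31 → 71 + 31 = 102 bp
Sorted largest to smallest: 102, 34, 17 bp.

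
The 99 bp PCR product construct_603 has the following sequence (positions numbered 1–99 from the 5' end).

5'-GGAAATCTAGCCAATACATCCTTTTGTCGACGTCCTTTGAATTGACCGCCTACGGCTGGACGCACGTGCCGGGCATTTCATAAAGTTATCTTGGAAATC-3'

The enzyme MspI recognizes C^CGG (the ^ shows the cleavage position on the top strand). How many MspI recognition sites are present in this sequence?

1

CCGG occurs starting at position 69.
MspI cuts at 1 site.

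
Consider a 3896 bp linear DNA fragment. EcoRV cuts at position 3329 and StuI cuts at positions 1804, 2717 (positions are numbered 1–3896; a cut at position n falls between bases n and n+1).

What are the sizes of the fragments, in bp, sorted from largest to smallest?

Combined cut positions (sorted): 1804, 2717, 3329.
Linear molecule, 3 cuts → 4 fragments:
  1804 − 0 = 1804 bp
  2717 − 1804 = 913 bp
  3329 − 2717 = 612 bp
  3896 − 3329 = 567 bp
Sorted largest to smallest: 1804, 913, 612, 567 bp.

1804, 913, 612, 567 bp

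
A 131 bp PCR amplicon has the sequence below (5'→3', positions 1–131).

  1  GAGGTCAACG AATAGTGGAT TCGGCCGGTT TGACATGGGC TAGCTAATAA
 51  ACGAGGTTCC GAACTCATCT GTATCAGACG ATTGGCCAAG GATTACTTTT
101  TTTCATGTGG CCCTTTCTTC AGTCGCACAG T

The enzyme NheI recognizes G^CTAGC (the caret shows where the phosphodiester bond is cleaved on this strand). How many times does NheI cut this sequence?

GCTAGC occurs starting at position 39.
NheI cuts at 1 site.

1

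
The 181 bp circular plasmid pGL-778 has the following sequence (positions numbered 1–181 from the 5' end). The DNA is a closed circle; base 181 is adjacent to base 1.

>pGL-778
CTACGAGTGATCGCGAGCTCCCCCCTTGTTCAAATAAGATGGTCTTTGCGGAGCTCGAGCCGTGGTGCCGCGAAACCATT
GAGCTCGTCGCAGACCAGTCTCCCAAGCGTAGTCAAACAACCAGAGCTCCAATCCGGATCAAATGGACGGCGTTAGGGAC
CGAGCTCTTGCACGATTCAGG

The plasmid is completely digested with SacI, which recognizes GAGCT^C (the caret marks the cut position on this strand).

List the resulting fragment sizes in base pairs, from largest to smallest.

SacI sites (GAGCTC) start at positions 15, 51, 81, 124, 162.
SacI cuts after base 5 of each site (before the last base), so after positions 19, 55, 85, 128, 166.
Circular molecule, 5 cuts → 5 fragments:
  20–55 → 36 bp
  56–85 → 30 bp
  86–128 → 43 bp
  129–166 → 38 bp
  167–181 then 1–19 → 15 + 19 = 34 bp
Sorted largest to smallest: 43, 38, 36, 34, 30 bp.

43, 38, 36, 34, 30 bp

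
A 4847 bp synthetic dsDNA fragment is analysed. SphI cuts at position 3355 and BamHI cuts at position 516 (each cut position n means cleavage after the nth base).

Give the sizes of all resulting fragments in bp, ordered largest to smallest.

2839, 1492, 516 bp

Combined cut positions (sorted): 516, 3355.
Linear molecule, 2 cuts → 3 fragments:
  516 − 0 = 516 bp
  3355 − 516 = 2839 bp
  4847 − 3355 = 1492 bp
Sorted largest to smallest: 2839, 1492, 516 bp.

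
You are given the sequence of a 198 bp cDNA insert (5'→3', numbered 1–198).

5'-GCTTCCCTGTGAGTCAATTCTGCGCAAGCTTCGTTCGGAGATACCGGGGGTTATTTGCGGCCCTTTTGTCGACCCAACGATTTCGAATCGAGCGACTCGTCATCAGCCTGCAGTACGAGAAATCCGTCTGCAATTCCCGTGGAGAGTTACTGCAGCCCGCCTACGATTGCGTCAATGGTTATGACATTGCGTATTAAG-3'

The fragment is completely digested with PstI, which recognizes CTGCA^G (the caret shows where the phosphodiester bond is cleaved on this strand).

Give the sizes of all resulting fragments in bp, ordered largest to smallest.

112, 44, 42 bp

PstI sites (CTGCAG) start at positions 108, 150.
PstI cuts after base 5 of each site (before the last base), so after positions 112, 154.
Linear molecule, 2 cuts → 3 fragments:
  1–112 → 112 bp
  113–154 → 42 bp
  155–198 → 44 bp
Sorted largest to smallest: 112, 44, 42 bp.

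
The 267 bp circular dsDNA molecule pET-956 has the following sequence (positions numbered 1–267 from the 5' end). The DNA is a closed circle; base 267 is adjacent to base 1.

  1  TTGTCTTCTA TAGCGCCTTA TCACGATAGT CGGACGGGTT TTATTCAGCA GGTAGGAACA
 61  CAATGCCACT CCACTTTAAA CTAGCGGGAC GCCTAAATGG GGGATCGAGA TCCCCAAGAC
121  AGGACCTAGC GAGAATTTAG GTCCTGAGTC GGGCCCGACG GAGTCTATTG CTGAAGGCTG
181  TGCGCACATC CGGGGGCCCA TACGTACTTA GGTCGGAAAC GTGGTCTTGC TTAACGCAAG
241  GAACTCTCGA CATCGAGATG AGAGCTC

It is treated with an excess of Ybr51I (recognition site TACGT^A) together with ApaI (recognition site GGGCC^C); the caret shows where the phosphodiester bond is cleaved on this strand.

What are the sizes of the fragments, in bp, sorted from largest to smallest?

217, 43, 7 bp

The Ybr51I site (TACGTA) starts at position 201.
Ybr51I cuts after base 5 of each site (before the last base), so after position 205.
ApaI sites (GGGCCC) start at positions 151, 194.
ApaI cuts after base 5 of each site (before the last base), so after positions 155, 198.
Combined cut positions: 155, 198, 205.
Circular molecule, 3 cuts → 3 fragments:
  156–198 → 43 bp
  199–205 → 7 bp
  206–267 then 1–155 → 62 + 155 = 217 bp
Sorted largest to smallest: 217, 43, 7 bp.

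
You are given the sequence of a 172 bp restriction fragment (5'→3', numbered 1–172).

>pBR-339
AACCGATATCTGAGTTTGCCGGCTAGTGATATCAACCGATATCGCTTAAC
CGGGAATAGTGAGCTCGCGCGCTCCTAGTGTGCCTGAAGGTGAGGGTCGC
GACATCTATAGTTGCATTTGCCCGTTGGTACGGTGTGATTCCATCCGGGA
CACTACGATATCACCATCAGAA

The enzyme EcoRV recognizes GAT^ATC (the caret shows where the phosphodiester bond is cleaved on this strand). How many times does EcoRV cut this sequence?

4

GATATC occurs starting at positions 5, 28, 38, 157.
EcoRV cuts at 4 sites.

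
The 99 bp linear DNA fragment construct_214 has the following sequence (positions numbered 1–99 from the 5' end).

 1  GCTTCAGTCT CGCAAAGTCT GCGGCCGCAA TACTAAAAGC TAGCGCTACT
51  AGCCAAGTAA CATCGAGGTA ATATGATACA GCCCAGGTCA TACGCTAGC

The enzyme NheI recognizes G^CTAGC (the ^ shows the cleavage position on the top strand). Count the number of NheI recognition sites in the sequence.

2

GCTAGC occurs starting at positions 39, 94.
NheI cuts at 2 sites.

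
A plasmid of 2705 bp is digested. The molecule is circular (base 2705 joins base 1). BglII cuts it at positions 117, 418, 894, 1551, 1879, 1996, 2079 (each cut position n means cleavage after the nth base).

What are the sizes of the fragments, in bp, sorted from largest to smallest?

743, 657, 476, 328, 301, 117, 83 bp

Circular molecule, 7 cuts → 7 fragments:
  418 − 117 = 301 bp
  894 − 418 = 476 bp
  1551 − 894 = 657 bp
  1879 − 1551 = 328 bp
  1996 − 1879 = 117 bp
  2079 − 1996 = 83 bp
  wrap: 2705 − 2079 + 117 = 743 bp
Sorted largest to smallest: 743, 657, 476, 328, 301, 117, 83 bp.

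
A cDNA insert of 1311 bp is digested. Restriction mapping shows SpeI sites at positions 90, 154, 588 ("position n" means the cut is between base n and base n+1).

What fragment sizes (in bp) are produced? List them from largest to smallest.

Linear molecule, 3 cuts → 4 fragments:
  90 − 0 = 90 bp
  154 − 90 = 64 bp
  588 − 154 = 434 bp
  1311 − 588 = 723 bp
Sorted largest to smallest: 723, 434, 90, 64 bp.

723, 434, 90, 64 bp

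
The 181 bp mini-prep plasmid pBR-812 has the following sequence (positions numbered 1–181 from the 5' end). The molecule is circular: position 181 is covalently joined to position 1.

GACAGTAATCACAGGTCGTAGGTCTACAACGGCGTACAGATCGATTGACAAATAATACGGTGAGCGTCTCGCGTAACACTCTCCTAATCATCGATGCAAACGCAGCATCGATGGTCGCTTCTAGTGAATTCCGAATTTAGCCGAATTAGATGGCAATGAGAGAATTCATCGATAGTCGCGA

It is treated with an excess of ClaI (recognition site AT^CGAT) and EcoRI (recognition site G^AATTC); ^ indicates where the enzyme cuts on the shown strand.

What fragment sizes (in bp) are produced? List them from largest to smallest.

53, 50, 36, 18, 17, 7 bp

ClaI sites (ATCGAT) start at positions 40, 90, 107, 168.
ClaI cuts after base 2 of each site, so after positions 41, 91, 108, 169.
EcoRI sites (GAATTC) start at positions 126, 162.
EcoRI cuts after the first base of each site, so after positions 126, 162.
Combined cut positions: 41, 91, 108, 126, 162, 169.
Circular molecule, 6 cuts → 6 fragments:
  42–91 → 50 bp
  92–108 → 17 bp
  109–126 → 18 bp
  127–162 → 36 bp
  163–169 → 7 bp
  170–181 then 1–41 → 12 + 41 = 53 bp
Sorted largest to smallest: 53, 50, 36, 18, 17, 7 bp.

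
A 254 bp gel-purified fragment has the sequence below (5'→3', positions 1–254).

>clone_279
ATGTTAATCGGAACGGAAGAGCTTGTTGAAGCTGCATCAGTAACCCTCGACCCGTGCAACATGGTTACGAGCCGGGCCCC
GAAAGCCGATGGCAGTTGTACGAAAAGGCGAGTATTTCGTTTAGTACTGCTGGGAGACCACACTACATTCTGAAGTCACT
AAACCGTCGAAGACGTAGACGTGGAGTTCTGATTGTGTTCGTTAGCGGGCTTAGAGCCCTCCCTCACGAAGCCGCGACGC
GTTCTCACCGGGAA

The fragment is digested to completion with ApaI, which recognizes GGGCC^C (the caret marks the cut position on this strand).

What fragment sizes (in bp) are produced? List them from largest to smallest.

The ApaI site (GGGCCC) starts at position 74.
ApaI cuts after base 5 of each site (before the last base), so after position 78.
Linear molecule, 1 cut → 2 fragments:
  1–78 → 78 bp
  79–254 → 176 bp
Sorted largest to smallest: 176, 78 bp.

176, 78 bp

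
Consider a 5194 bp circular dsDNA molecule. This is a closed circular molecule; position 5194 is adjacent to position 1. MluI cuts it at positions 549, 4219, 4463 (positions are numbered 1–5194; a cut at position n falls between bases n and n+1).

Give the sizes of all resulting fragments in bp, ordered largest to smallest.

3670, 1280, 244 bp

Circular molecule, 3 cuts → 3 fragments:
  4219 − 549 = 3670 bp
  4463 − 4219 = 244 bp
  wrap: 5194 − 4463 + 549 = 1280 bp
Sorted largest to smallest: 3670, 1280, 244 bp.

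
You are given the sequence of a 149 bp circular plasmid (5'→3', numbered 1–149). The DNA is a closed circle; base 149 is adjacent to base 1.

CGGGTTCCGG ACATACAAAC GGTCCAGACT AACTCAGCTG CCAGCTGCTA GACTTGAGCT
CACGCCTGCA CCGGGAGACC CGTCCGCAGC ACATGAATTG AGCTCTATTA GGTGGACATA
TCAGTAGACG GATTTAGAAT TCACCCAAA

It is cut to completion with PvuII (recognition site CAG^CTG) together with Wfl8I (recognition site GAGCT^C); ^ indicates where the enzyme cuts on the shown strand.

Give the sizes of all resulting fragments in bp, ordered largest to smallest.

PvuII sites (CAGCTG) start at positions 35, 42.
PvuII cuts after base 3 of each site, so after positions 37, 44.
Wfl8I sites (GAGCTC) start at positions 56, 100.
Wfl8I cuts after base 5 of each site (before the last base), so after positions 60, 104.
Combined cut positions: 37, 44, 60, 104.
Circular molecule, 4 cuts → 4 fragments:
  38–44 → 7 bp
  45–60 → 16 bp
  61–104 → 44 bp
  105–149 then 1–37 → 45 + 37 = 82 bp
Sorted largest to smallest: 82, 44, 16, 7 bp.

82, 44, 16, 7 bp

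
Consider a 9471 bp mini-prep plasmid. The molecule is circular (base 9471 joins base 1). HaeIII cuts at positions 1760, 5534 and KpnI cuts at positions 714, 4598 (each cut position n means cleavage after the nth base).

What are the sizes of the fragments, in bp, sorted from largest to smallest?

4651, 2838, 1046, 936 bp

Combined cut positions (sorted): 714, 1760, 4598, 5534.
Circular molecule, 4 cuts → 4 fragments:
  1760 − 714 = 1046 bp
  4598 − 1760 = 2838 bp
  5534 − 4598 = 936 bp
  wrap: 9471 − 5534 + 714 = 4651 bp
Sorted largest to smallest: 4651, 2838, 1046, 936 bp.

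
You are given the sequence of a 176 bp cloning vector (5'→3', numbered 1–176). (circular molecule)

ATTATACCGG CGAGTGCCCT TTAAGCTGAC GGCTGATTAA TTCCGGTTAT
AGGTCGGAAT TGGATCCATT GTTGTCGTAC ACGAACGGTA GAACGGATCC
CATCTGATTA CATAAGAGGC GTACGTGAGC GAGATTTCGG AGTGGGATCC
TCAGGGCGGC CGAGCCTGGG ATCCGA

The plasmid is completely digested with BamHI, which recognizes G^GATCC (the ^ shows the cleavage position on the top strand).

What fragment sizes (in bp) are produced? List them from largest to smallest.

69, 50, 33, 24 bp

BamHI sites (GGATCC) start at positions 62, 95, 145, 169.
BamHI cuts after the first base of each site, so after positions 62, 95, 145, 169.
Circular molecule, 4 cuts → 4 fragments:
  63–95 → 33 bp
  96–145 → 50 bp
  146–169 → 24 bp
  170–176 then 1–62 → 7 + 62 = 69 bp
Sorted largest to smallest: 69, 50, 33, 24 bp.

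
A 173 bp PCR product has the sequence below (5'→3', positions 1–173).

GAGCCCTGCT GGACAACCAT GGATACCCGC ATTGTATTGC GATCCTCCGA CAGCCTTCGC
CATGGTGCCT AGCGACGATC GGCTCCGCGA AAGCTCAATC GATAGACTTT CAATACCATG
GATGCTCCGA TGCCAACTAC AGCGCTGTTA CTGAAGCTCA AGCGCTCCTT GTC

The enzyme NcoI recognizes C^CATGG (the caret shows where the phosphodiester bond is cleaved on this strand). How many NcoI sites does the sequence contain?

3

CCATGG occurs starting at positions 17, 60, 116.
NcoI cuts at 3 sites.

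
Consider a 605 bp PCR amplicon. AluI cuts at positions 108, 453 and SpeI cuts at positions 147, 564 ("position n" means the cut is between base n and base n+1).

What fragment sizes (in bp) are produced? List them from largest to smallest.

306, 111, 108, 41, 39 bp

Combined cut positions (sorted): 108, 147, 453, 564.
Linear molecule, 4 cuts → 5 fragments:
  108 − 0 = 108 bp
  147 − 108 = 39 bp
  453 − 147 = 306 bp
  564 − 453 = 111 bp
  605 − 564 = 41 bp
Sorted largest to smallest: 306, 111, 108, 41, 39 bp.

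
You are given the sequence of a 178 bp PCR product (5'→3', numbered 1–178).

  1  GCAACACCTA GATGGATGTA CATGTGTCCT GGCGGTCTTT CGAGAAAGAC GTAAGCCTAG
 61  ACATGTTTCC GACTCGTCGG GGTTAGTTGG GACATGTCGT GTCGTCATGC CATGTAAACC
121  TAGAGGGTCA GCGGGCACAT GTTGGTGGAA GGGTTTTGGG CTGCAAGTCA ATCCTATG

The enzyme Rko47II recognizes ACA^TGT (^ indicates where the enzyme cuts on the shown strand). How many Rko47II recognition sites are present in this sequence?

ACATGT occurs starting at positions 20, 61, 92, 137.
Rko47II cuts at 4 sites.

4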